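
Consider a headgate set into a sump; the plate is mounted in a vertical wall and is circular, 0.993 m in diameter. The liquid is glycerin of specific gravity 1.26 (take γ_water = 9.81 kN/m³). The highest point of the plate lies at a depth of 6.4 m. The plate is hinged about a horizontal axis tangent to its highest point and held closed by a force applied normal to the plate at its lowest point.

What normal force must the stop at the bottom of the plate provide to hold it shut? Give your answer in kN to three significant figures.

P ≈ 33.6 kN

γ = 1.26 × 9.81 = 12.3606 kN/m³.
The centroid is at the centre, 0.4965 m below the top of the plate, so the centroid depth is h_c = 6.4 + 0.4965 = 6.8965 m.
A = π(0.4965)² = 0.774441 m².
Resultant F = γ·h_c·A = 12.3606 × 6.8965 × 0.774441 = 66.0171 kN.
I_c = πr⁴/4 = π × 0.4965⁴/4 = 0.0477273 m⁴.
Centre of pressure: y_p = y_c + I_c/(y_c·A) = 6.8965 + 0.0477273/(6.8965 × 0.774441) = 6.8965 + 0.00893614 = 6.90544 m along the plane.
The resultant acts 0.4965 + 0.00893614 = 0.505436 m (along the plate) below the hinge at the top edge, so the moment about the hinge is M = F × 0.505436 = 66.0171 × 0.505436 = 33.3674 kN·m.
A normal force at the bottom, 0.993 m from the hinge, must supply this moment: P = 33.3674/0.993 = 33.6026 kN.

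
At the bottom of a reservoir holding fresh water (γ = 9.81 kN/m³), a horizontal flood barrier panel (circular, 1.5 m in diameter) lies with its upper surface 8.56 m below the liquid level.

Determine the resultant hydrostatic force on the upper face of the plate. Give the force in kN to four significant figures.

γ = 9.81 kN/m³.
The plate is horizontal, so pressure is uniform at p = γ·h = 9.81 × 8.56 = 83.9736 kN/m².
A = π(0.75)² = 1.76715 m².
F = p·A = 83.9736 × 1.76715 = 148.394 kN.

F ≈ 148.4 kN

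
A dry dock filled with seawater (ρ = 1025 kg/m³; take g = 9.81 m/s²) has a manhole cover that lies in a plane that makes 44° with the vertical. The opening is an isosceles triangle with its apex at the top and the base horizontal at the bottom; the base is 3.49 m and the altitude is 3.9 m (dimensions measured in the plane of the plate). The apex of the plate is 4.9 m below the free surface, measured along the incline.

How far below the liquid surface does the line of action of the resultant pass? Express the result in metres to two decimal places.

γ = ρg = 1025 × 9.81 / 1000 = 10.05525 kN/m³.
The plate makes 44° with the vertical, i.e. θ = 90° − 44° = 46° to the horizontal. Measuring y along the incline from the free-surface line, vertical depth h = y·sinθ with sinθ = 0.719340.
With the apex up, the centroid sits 2h/3 = 2 × 3.9/3 = 2.6 m below the apex, so y_c = 4.9 + 2.6 = 7.5 m and h_c = 7.5 × 0.719340 = 5.39505 m.
A = ½ × 3.49 × 3.9 = 6.8055 m².
Resultant F = γ·h_c·A = 10.05525 × 5.39505 × 6.8055 = 369.189 kN.
I_c = b·h³/36 = 3.49 × 3.9³/36 = 5.75065 m⁴.
Centre of pressure: y_p = y_c + I_c/(y_c·A) = 7.5 + 5.75065/(7.5 × 6.8055) = 7.5 + 0.112667 = 7.61267 m along the plane.
Vertically, h_p = y_p·sinθ = 7.61267 × 0.719340 = 5.4761 m.

h_p = 5.48 m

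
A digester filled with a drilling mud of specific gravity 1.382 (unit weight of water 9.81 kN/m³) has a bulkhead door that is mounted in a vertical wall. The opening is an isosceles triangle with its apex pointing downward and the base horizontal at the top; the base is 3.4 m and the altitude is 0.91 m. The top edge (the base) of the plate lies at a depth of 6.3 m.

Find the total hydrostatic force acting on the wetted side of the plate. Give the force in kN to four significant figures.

F ≈ 138.5 kN

γ = 1.382 × 9.81 = 13.55742 kN/m³.
With the apex down, the centroid sits h/3 = 0.91/3 = 0.303333 m below the base (the top edge), so the centroid depth is h_c = 6.3 + 0.303333 = 6.60333 m.
A = ½ × 3.4 × 0.91 = 1.547 m².
Resultant F = γ·h_c·A = 13.55742 × 6.60333 × 1.547 = 138.494 kN.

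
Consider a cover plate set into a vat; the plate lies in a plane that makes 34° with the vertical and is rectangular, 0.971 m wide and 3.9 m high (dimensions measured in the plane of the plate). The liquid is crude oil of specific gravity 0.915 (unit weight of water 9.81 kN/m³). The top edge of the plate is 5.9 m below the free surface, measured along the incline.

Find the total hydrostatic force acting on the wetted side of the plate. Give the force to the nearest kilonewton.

γ = 0.915 × 9.81 = 8.97615 kN/m³.
The plate makes 34° with the vertical, i.e. θ = 90° − 34° = 56° to the horizontal. Measuring y along the incline from the free-surface line, vertical depth h = y·sinθ with sinθ = 0.829038.
The centroid lies 3.9/2 = 1.95 m below the top edge, so y_c = 5.9 + 1.95 = 7.85 m and h_c = 7.85 × 0.829038 = 6.50795 m.
A = 0.971 × 3.9 = 3.7869 m².
Resultant F = γ·h_c·A = 8.97615 × 6.50795 × 3.7869 = 221.217 kN.

F ≈ 221 kN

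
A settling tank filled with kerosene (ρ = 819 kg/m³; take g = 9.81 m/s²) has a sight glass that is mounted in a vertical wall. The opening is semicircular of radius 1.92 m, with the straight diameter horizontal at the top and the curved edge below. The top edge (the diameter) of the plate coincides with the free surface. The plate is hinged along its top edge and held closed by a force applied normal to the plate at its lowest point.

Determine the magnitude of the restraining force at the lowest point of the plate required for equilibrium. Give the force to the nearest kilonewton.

γ = ρg = 819 × 9.81 / 1000 = 8.03439 kN/m³.
The centroid of a semicircle lies 4r/(3π) = 0.814873 m from the diameter, here below the top edge, so the centroid depth is h_c = 0.814873 m.
A = πr²/2 = π × 1.92²/2 = 5.79058 m².
Resultant F = γ·h_c·A = 8.03439 × 0.814873 × 5.79058 = 37.911 kN.
I_c = (π/8 − 8/(9π))·r⁴ = 0.109757 × 1.92⁴ = 1.49155 m⁴.
Centre of pressure: y_p = y_c + I_c/(y_c·A) = 0.814873 + 1.49155/(0.814873 × 5.79058) = 0.814873 + 0.316101 = 1.13097 m along the plane.
The resultant acts 0.814873 + 0.316101 = 1.13097 m (along the plate) below the hinge at the top edge, so the moment about the hinge is M = F × 1.13097 = 37.911 × 1.13097 = 42.8762 kN·m.
A normal force at the bottom, 1.92 m from the hinge, must supply this moment: P = 42.8762/1.92 = 22.3314 kN.

P ≈ 22 kN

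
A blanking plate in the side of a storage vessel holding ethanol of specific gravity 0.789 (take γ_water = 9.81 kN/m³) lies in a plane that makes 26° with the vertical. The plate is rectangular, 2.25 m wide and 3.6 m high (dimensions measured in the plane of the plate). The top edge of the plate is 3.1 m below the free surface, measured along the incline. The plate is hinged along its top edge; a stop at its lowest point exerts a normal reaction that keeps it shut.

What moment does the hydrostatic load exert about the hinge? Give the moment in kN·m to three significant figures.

γ = 0.789 × 9.81 = 7.74009 kN/m³.
The plate makes 26° with the vertical, i.e. θ = 90° − 26° = 64° to the horizontal. Measuring y along the incline from the free-surface line, vertical depth h = y·sinθ with sinθ = 0.898794.
The centroid lies 3.6/2 = 1.8 m below the top edge, so y_c = 3.1 + 1.8 = 4.9 m and h_c = 4.9 × 0.898794 = 4.40409 m.
A = 2.25 × 3.6 = 8.1 m².
Resultant F = γ·h_c·A = 7.74009 × 4.40409 × 8.1 = 276.113 kN.
I_c = b·h³/12 = 2.25 × 3.6³/12 = 8.748 m⁴.
Centre of pressure: y_p = y_c + I_c/(y_c·A) = 4.9 + 8.748/(4.9 × 8.1) = 4.9 + 0.220408 = 5.12041 m along the plane.
The resultant acts 1.8 + 0.220408 = 2.02041 m (along the plate) below the hinge at the top edge, so the moment about the hinge is M = F × 2.02041 = 276.113 × 2.02041 = 557.861 kN·m.

M ≈ 558 kN·m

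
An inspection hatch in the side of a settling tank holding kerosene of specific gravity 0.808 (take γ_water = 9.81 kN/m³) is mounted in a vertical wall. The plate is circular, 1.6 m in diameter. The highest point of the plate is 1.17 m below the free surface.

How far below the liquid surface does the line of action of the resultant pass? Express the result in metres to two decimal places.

h_p = 2.05 m

γ = 0.808 × 9.81 = 7.92648 kN/m³.
The centroid is at the centre, 0.8 m below the top of the plate, so the centroid depth is h_c = 1.17 + 0.8 = 1.97 m.
A = π(0.8)² = 2.01062 m².
Resultant F = γ·h_c·A = 7.92648 × 1.97 × 2.01062 = 31.3962 kN.
I_c = πr⁴/4 = π × 0.8⁴/4 = 0.321699 m⁴.
Centre of pressure: y_p = y_c + I_c/(y_c·A) = 1.97 + 0.321699/(1.97 × 2.01062) = 1.97 + 0.0812182 = 2.05122 m along the plane.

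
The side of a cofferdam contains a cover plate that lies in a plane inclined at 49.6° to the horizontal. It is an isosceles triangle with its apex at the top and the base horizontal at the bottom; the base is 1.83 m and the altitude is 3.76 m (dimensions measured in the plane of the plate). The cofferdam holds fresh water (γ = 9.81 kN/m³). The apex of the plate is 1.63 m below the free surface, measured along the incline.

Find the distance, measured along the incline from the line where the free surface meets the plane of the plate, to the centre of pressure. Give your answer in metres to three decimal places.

γ = 9.81 kN/m³.
Let θ = 49.6° be the plate's angle to the horizontal; measure y along the incline from where the plane meets the free surface. Vertical depth h = y·sinθ with sinθ = 0.761538.
With the apex up, the centroid sits 2h/3 = 2 × 3.76/3 = 2.50667 m below the apex, so y_c = 1.63 + 2.50667 = 4.13667 m and h_c = 4.13667 × 0.761538 = 3.15023 m.
A = ½ × 1.83 × 3.76 = 3.4404 m².
Resultant F = γ·h_c·A = 9.81 × 3.15023 × 3.4404 = 106.321 kN.
I_c = b·h³/36 = 1.83 × 3.76³/36 = 2.70217 m⁴.
Centre of pressure: y_p = y_c + I_c/(y_c·A) = 4.13667 + 2.70217/(4.13667 × 3.4404) = 4.13667 + 0.189868 = 4.32654 m along the plane.

y_p = 4.327 m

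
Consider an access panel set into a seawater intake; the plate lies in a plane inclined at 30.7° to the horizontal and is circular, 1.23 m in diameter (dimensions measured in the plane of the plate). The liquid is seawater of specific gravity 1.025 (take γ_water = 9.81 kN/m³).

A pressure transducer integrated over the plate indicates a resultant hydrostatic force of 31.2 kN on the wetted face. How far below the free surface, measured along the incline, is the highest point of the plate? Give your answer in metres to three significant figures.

γ = 1.025 × 9.81 = 10.05525 kN/m³.
A = π(0.615)² = 1.18823 m².
From F = γ·h_c·A, the centroid depth is h_c = 31.2/(10.05525 × 1.18823) = 2.61133 m.
Let θ = 30.7° be the plate's angle to the horizontal; measure y along the incline from where the plane meets the free surface. Vertical depth h = y·sinθ with sinθ = 0.510543.
Along the incline, y_c = h_c/sinθ = 2.61133/0.510543 = 5.11481 m.
The centroid is at the centre, 0.615 m below the top of the plate, so the highest point sits at y_top = 5.11481 − 0.615 = 4.49981 m along the incline.

y_top ≈ 4.50 m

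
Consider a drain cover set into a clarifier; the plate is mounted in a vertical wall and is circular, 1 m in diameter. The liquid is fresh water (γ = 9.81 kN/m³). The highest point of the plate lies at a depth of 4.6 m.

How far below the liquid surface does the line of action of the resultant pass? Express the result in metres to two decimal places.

h_p = 5.11 m

γ = 9.81 kN/m³.
The centroid is at the centre, 0.5 m below the top of the plate, so the centroid depth is h_c = 4.6 + 0.5 = 5.1 m.
A = π(0.5)² = 0.785398 m².
Resultant F = γ·h_c·A = 9.81 × 5.1 × 0.785398 = 39.2942 kN.
I_c = πr⁴/4 = π × 0.5⁴/4 = 0.0490874 m⁴.
Centre of pressure: y_p = y_c + I_c/(y_c·A) = 5.1 + 0.0490874/(5.1 × 0.785398) = 5.1 + 0.0122549 = 5.11225 m along the plane.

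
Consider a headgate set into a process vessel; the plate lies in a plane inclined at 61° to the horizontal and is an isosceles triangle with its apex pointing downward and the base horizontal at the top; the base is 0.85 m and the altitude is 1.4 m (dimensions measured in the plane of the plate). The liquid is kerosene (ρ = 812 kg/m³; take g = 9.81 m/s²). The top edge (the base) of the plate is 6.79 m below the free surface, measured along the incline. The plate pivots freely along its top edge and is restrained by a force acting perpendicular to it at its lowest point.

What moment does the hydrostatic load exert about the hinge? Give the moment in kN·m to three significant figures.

γ = ρg = 812 × 9.81 / 1000 = 7.96572 kN/m³.
Let θ = 61° be the plate's angle to the horizontal; measure y along the incline from where the plane meets the free surface. Vertical depth h = y·sinθ with sinθ = 0.874620.
With the apex down, the centroid sits h/3 = 1.4/3 = 0.466667 m below the base (the top edge), so y_c = 6.79 + 0.466667 = 7.25667 m and h_c = 7.25667 × 0.874620 = 6.34683 m.
A = ½ × 0.85 × 1.4 = 0.595 m².
Resultant F = γ·h_c·A = 7.96572 × 6.34683 × 0.595 = 30.0815 kN.
I_c = b·h³/36 = 0.85 × 1.4³/36 = 0.0647889 m⁴.
Centre of pressure: y_p = y_c + I_c/(y_c·A) = 7.25667 + 0.0647889/(7.25667 × 0.595) = 7.25667 + 0.0150054 = 7.27168 m along the plane.
The resultant acts 0.466667 + 0.0150054 = 0.481672 m (along the plate) below the hinge at the top edge, so the moment about the hinge is M = F × 0.481672 = 30.0815 × 0.481672 = 14.4894 kN·m.

M ≈ 14.5 kN·m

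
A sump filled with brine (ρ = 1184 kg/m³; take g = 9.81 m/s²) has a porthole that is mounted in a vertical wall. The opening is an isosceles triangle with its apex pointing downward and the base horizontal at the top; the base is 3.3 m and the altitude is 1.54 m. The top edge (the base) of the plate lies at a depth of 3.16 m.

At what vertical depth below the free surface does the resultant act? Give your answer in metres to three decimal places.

h_p = 3.709 m

γ = ρg = 1184 × 9.81 / 1000 = 11.61504 kN/m³.
With the apex down, the centroid sits h/3 = 1.54/3 = 0.513333 m below the base (the top edge), so the centroid depth is h_c = 3.16 + 0.513333 = 3.67333 m.
A = ½ × 3.3 × 1.54 = 2.541 m².
Resultant F = γ·h_c·A = 11.61504 × 3.67333 × 2.541 = 108.414 kN.
I_c = b·h³/36 = 3.3 × 1.54³/36 = 0.334791 m⁴.
Centre of pressure: y_p = y_c + I_c/(y_c·A) = 3.67333 + 0.334791/(3.67333 × 2.541) = 3.67333 + 0.0358682 = 3.7092 m along the plane.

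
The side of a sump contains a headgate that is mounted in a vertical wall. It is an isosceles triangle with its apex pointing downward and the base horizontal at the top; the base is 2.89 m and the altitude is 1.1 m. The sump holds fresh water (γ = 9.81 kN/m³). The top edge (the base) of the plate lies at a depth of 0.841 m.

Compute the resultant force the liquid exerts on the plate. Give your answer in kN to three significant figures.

γ = 9.81 kN/m³.
With the apex down, the centroid sits h/3 = 1.1/3 = 0.366667 m below the base (the top edge), so the centroid depth is h_c = 0.841 + 0.366667 = 1.20767 m.
A = ½ × 2.89 × 1.1 = 1.5895 m².
Resultant F = γ·h_c·A = 9.81 × 1.20767 × 1.5895 = 18.8312 kN.

F ≈ 18.8 kN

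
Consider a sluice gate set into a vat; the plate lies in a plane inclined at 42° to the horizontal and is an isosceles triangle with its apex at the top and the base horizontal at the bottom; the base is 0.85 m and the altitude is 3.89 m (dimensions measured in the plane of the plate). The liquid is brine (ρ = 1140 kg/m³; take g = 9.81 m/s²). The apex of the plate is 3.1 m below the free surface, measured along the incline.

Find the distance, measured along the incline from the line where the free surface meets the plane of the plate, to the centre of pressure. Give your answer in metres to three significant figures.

γ = ρg = 1140 × 9.81 / 1000 = 11.1834 kN/m³.
Let θ = 42° be the plate's angle to the horizontal; measure y along the incline from where the plane meets the free surface. Vertical depth h = y·sinθ with sinθ = 0.669131.
With the apex up, the centroid sits 2h/3 = 2 × 3.89/3 = 2.59333 m below the apex, so y_c = 3.1 + 2.59333 = 5.69333 m and h_c = 5.69333 × 0.669131 = 3.80958 m.
A = ½ × 0.85 × 3.89 = 1.65325 m².
Resultant F = γ·h_c·A = 11.1834 × 3.80958 × 1.65325 = 70.4352 kN.
I_c = b·h³/36 = 0.85 × 3.89³/36 = 1.38984 m⁴.
Centre of pressure: y_p = y_c + I_c/(y_c·A) = 5.69333 + 1.38984/(5.69333 × 1.65325) = 5.69333 + 0.147659 = 5.84099 m along the plane.

y_p = 5.84 m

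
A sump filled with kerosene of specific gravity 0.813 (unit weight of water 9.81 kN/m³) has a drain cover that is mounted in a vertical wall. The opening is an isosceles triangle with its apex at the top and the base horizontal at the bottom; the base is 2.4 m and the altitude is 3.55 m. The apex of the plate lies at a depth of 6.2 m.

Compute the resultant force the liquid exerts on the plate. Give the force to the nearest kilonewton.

γ = 0.813 × 9.81 = 7.97553 kN/m³.
With the apex up, the centroid sits 2h/3 = 2 × 3.55/3 = 2.36667 m below the apex, so the centroid depth is h_c = 6.2 + 2.36667 = 8.56667 m.
A = ½ × 2.4 × 3.55 = 4.26 m².
Resultant F = γ·h_c·A = 7.97553 × 8.56667 × 4.26 = 291.059 kN.

F ≈ 291 kN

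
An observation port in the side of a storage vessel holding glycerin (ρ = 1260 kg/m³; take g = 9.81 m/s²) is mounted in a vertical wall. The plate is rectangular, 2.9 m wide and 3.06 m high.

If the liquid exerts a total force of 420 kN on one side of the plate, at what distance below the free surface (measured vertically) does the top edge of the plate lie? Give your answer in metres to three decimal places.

γ = ρg = 1260 × 9.81 / 1000 = 12.3606 kN/m³.
A = 2.9 × 3.06 = 8.874 m².
From F = γ·h_c·A, the centroid depth is h_c = 420/(12.3606 × 8.874) = 3.82904 m.
The centroid lies 3.06/2 = 1.53 m below the top edge, so the top edge sits at h_top = 3.82904 − 1.53 = 2.29904 m below the surface.

d_top ≈ 2.299 m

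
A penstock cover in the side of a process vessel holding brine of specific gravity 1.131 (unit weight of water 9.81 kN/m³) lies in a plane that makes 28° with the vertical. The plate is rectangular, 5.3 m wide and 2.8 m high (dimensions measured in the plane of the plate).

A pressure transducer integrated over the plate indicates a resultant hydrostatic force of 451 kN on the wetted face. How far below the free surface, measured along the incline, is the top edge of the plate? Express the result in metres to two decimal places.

y_top ≈ 1.70 m

γ = 1.131 × 9.81 = 11.09511 kN/m³.
A = 5.3 × 2.8 = 14.84 m².
From F = γ·h_c·A, the centroid depth is h_c = 451/(11.09511 × 14.84) = 2.73912 m.
The plate makes 28° with the vertical, i.e. θ = 90° − 28° = 62° to the horizontal. Measuring y along the incline from the free-surface line, vertical depth h = y·sinθ with sinθ = 0.882948.
Along the incline, y_c = h_c/sinθ = 2.73912/0.882948 = 3.10224 m.
The centroid lies 2.8/2 = 1.4 m below the top edge, so the top edge sits at y_top = 3.10224 − 1.4 = 1.70224 m along the incline.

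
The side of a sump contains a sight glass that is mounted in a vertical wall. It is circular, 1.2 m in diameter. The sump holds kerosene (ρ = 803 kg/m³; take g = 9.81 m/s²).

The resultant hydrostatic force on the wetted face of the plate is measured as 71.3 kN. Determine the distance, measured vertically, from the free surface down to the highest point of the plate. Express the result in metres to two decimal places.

d_top ≈ 7.40 m

γ = ρg = 803 × 9.81 / 1000 = 7.87743 kN/m³.
A = π(0.6)² = 1.13097 m².
From F = γ·h_c·A, the centroid depth is h_c = 71.3/(7.87743 × 1.13097) = 8.00302 m.
The centroid is at the centre, 0.6 m below the top of the plate, so the highest point sits at h_top = 8.00302 − 0.6 = 7.40302 m below the surface.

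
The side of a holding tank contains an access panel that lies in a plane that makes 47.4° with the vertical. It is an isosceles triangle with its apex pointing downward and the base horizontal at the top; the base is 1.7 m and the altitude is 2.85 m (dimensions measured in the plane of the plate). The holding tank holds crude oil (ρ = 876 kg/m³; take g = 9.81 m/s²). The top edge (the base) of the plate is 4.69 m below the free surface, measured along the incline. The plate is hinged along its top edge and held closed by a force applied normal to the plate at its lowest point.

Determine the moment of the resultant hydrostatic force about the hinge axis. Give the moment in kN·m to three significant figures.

M ≈ 81.9 kN·m

γ = ρg = 876 × 9.81 / 1000 = 8.59356 kN/m³.
The plate makes 47.4° with the vertical, i.e. θ = 90° − 47.4° = 42.6° to the horizontal. Measuring y along the incline from the free-surface line, vertical depth h = y·sinθ with sinθ = 0.676876.
With the apex down, the centroid sits h/3 = 2.85/3 = 0.95 m below the base (the top edge), so y_c = 4.69 + 0.95 = 5.64 m and h_c = 5.64 × 0.676876 = 3.81758 m.
A = ½ × 1.7 × 2.85 = 2.4225 m².
Resultant F = γ·h_c·A = 8.59356 × 3.81758 × 2.4225 = 79.474 kN.
I_c = b·h³/36 = 1.7 × 2.85³/36 = 1.09315 m⁴.
Centre of pressure: y_p = y_c + I_c/(y_c·A) = 5.64 + 1.09315/(5.64 × 2.4225) = 5.64 + 0.0800086 = 5.72001 m along the plane.
The resultant acts 0.95 + 0.0800086 = 1.03001 m (along the plate) below the hinge at the top edge, so the moment about the hinge is M = F × 1.03001 = 79.474 × 1.03001 = 81.859 kN·m.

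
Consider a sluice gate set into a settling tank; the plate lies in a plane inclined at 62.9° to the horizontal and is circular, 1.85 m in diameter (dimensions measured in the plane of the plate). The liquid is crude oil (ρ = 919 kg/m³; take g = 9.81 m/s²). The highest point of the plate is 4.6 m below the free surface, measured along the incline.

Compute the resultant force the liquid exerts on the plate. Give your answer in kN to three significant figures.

F ≈ 119 kN

γ = ρg = 919 × 9.81 / 1000 = 9.01539 kN/m³.
Let θ = 62.9° be the plate's angle to the horizontal; measure y along the incline from where the plane meets the free surface. Vertical depth h = y·sinθ with sinθ = 0.890213.
The centroid is at the centre, 0.925 m below the top of the plate, so y_c = 4.6 + 0.925 = 5.525 m and h_c = 5.525 × 0.890213 = 4.91843 m.
A = π(0.925)² = 2.68803 m².
Resultant F = γ·h_c·A = 9.01539 × 4.91843 × 2.68803 = 119.191 kN.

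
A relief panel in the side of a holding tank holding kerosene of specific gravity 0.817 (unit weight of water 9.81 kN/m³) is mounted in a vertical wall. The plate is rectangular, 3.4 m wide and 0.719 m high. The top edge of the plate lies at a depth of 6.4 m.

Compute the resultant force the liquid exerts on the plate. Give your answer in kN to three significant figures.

F ≈ 132 kN

γ = 0.817 × 9.81 = 8.01477 kN/m³.
The centroid lies 0.719/2 = 0.3595 m below the top edge, so the centroid depth is h_c = 6.4 + 0.3595 = 6.7595 m.
A = 3.4 × 0.719 = 2.4446 m².
Resultant F = γ·h_c·A = 8.01477 × 6.7595 × 2.4446 = 132.438 kN.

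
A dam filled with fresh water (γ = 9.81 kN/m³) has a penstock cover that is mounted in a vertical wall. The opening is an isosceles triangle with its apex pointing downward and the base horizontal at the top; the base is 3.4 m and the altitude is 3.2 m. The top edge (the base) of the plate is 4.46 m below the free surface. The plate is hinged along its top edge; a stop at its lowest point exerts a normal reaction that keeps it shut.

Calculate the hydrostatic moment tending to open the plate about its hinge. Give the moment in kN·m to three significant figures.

M ≈ 345 kN·m

γ = 9.81 kN/m³.
With the apex down, the centroid sits h/3 = 3.2/3 = 1.06667 m below the base (the top edge), so the centroid depth is h_c = 4.46 + 1.06667 = 5.52667 m.
A = ½ × 3.4 × 3.2 = 5.44 m².
Resultant F = γ·h_c·A = 9.81 × 5.52667 × 5.44 = 294.938 kN.
I_c = b·h³/36 = 3.4 × 3.2³/36 = 3.09476 m⁴.
Centre of pressure: y_p = y_c + I_c/(y_c·A) = 5.52667 + 3.09476/(5.52667 × 5.44) = 5.52667 + 0.102935 = 5.6296 m along the plane.
The resultant acts 1.06667 + 0.102935 = 1.16961 m (along the plate) below the hinge at the top edge, so the moment about the hinge is M = F × 1.16961 = 294.938 × 1.16961 = 344.962 kN·m.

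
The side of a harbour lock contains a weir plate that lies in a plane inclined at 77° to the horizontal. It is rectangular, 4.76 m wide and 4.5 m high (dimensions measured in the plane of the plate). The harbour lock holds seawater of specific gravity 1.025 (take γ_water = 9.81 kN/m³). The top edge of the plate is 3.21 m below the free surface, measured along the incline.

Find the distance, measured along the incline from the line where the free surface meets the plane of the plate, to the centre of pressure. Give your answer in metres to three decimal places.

γ = 1.025 × 9.81 = 10.05525 kN/m³.
Let θ = 77° be the plate's angle to the horizontal; measure y along the incline from where the plane meets the free surface. Vertical depth h = y·sinθ with sinθ = 0.974370.
The centroid lies 4.5/2 = 2.25 m below the top edge, so y_c = 3.21 + 2.25 = 5.46 m and h_c = 5.46 × 0.974370 = 5.32006 m.
A = 4.76 × 4.5 = 21.42 m².
Resultant F = γ·h_c·A = 10.05525 × 5.32006 × 21.42 = 1145.85 kN.
I_c = b·h³/12 = 4.76 × 4.5³/12 = 36.1463 m⁴.
Centre of pressure: y_p = y_c + I_c/(y_c·A) = 5.46 + 36.1463/(5.46 × 21.42) = 5.46 + 0.309066 = 5.76907 m along the plane.

y_p = 5.769 m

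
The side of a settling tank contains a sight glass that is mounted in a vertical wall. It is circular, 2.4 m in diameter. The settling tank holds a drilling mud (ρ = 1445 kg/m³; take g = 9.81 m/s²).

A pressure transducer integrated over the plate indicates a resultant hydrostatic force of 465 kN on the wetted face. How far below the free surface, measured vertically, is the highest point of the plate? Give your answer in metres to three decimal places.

γ = ρg = 1445 × 9.81 / 1000 = 14.17545 kN/m³.
A = π(1.2)² = 4.52389 m².
From F = γ·h_c·A, the centroid depth is h_c = 465/(14.17545 × 4.52389) = 7.2511 m.
The centroid is at the centre, 1.2 m below the top of the plate, so the highest point sits at h_top = 7.2511 − 1.2 = 6.0511 m below the surface.

d_top ≈ 6.051 m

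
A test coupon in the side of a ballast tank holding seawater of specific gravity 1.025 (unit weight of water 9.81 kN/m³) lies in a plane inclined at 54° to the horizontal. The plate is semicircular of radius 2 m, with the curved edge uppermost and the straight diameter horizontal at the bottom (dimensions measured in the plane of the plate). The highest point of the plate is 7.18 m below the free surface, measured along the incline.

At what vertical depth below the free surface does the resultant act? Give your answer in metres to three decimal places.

γ = 1.025 × 9.81 = 10.05525 kN/m³.
Let θ = 54° be the plate's angle to the horizontal; measure y along the incline from where the plane meets the free surface. Vertical depth h = y·sinθ with sinθ = 0.809017.
The centroid lies 4r/(3π) = 0.848826 m above the diameter, so r − 4r/(3π) = 2 − 0.848826 = 1.15117 m below the topmost point, so y_c = 7.18 + 1.15117 = 8.33117 m and h_c = 8.33117 × 0.809017 = 6.74006 m.
A = πr²/2 = π × 2²/2 = 6.28319 m².
Resultant F = γ·h_c·A = 10.05525 × 6.74006 × 6.28319 = 425.831 kN.
I_c = (π/8 − 8/(9π))·r⁴ = 0.109757 × 2⁴ = 1.75611 m⁴.
Centre of pressure: y_p = y_c + I_c/(y_c·A) = 8.33117 + 1.75611/(8.33117 × 6.28319) = 8.33117 + 0.0335479 = 8.36472 m along the plane.
Vertically, h_p = y_p·sinθ = 8.36472 × 0.809017 = 6.7672 m.

h_p = 6.767 m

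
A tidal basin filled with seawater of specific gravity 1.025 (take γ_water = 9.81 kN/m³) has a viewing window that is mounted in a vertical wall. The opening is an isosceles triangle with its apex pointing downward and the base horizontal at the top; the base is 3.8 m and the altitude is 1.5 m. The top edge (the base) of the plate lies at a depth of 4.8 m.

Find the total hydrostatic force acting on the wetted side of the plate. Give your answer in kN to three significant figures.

F ≈ 152 kN

γ = 1.025 × 9.81 = 10.05525 kN/m³.
With the apex down, the centroid sits h/3 = 1.5/3 = 0.5 m below the base (the top edge), so the centroid depth is h_c = 4.8 + 0.5 = 5.3 m.
A = ½ × 3.8 × 1.5 = 2.85 m².
Resultant F = γ·h_c·A = 10.05525 × 5.3 × 2.85 = 151.885 kN.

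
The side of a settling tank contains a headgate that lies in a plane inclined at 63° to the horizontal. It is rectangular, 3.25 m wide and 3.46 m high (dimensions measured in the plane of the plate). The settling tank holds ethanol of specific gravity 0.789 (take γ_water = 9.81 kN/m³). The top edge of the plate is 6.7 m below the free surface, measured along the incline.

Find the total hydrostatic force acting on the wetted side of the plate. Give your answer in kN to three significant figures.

F ≈ 654 kN

γ = 0.789 × 9.81 = 7.74009 kN/m³.
Let θ = 63° be the plate's angle to the horizontal; measure y along the incline from where the plane meets the free surface. Vertical depth h = y·sinθ with sinθ = 0.891007.
The centroid lies 3.46/2 = 1.73 m below the top edge, so y_c = 6.7 + 1.73 = 8.43 m and h_c = 8.43 × 0.891007 = 7.51119 m.
A = 3.25 × 3.46 = 11.245 m².
Resultant F = γ·h_c·A = 7.74009 × 7.51119 × 11.245 = 653.754 kN.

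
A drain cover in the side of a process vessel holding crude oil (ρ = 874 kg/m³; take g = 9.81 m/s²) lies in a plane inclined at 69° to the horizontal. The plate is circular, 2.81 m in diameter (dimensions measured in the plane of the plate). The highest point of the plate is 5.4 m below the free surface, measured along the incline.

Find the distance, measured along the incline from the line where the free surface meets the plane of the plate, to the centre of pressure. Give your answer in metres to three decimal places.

y_p = 6.878 m

γ = ρg = 874 × 9.81 / 1000 = 8.57394 kN/m³.
Let θ = 69° be the plate's angle to the horizontal; measure y along the incline from where the plane meets the free surface. Vertical depth h = y·sinθ with sinθ = 0.933580.
The centroid is at the centre, 1.405 m below the top of the plate, so y_c = 5.4 + 1.405 = 6.805 m and h_c = 6.805 × 0.933580 = 6.35301 m.
A = π(1.405)² = 6.20158 m².
Resultant F = γ·h_c·A = 8.57394 × 6.35301 × 6.20158 = 337.802 kN.
I_c = πr⁴/4 = π × 1.405⁴/4 = 3.06052 m⁴.
Centre of pressure: y_p = y_c + I_c/(y_c·A) = 6.805 + 3.06052/(6.805 × 6.20158) = 6.805 + 0.0725212 = 6.87752 m along the plane.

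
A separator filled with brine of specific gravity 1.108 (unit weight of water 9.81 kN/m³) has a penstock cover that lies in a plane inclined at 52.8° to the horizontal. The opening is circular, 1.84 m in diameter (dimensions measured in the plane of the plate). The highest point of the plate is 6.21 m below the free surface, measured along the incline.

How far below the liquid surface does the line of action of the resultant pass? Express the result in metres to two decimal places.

h_p = 5.70 m

γ = 1.108 × 9.81 = 10.86948 kN/m³.
Let θ = 52.8° be the plate's angle to the horizontal; measure y along the incline from where the plane meets the free surface. Vertical depth h = y·sinθ with sinθ = 0.796530.
The centroid is at the centre, 0.92 m below the top of the plate, so y_c = 6.21 + 0.92 = 7.13 m and h_c = 7.13 × 0.796530 = 5.67926 m.
A = π(0.92)² = 2.65904 m².
Resultant F = γ·h_c·A = 10.86948 × 5.67926 × 2.65904 = 164.144 kN.
I_c = πr⁴/4 = π × 0.92⁴/4 = 0.562654 m⁴.
Centre of pressure: y_p = y_c + I_c/(y_c·A) = 7.13 + 0.562654/(7.13 × 2.65904) = 7.13 + 0.0296775 = 7.15968 m along the plane.
Vertically, h_p = y_p·sinθ = 7.15968 × 0.796530 = 5.7029 m.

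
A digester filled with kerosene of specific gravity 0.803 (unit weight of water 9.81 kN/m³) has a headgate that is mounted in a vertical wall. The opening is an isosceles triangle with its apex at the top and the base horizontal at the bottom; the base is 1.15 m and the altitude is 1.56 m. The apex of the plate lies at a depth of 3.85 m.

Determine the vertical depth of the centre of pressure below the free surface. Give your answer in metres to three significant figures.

h_p = 4.92 m

γ = 0.803 × 9.81 = 7.87743 kN/m³.
With the apex up, the centroid sits 2h/3 = 2 × 1.56/3 = 1.04 m below the apex, so the centroid depth is h_c = 3.85 + 1.04 = 4.89 m.
A = ½ × 1.15 × 1.56 = 0.897 m².
Resultant F = γ·h_c·A = 7.87743 × 4.89 × 0.897 = 34.553 kN.
I_c = b·h³/36 = 1.15 × 1.56³/36 = 0.121274 m⁴.
Centre of pressure: y_p = y_c + I_c/(y_c·A) = 4.89 + 0.121274/(4.89 × 0.897) = 4.89 + 0.0276482 = 4.91765 m along the plane.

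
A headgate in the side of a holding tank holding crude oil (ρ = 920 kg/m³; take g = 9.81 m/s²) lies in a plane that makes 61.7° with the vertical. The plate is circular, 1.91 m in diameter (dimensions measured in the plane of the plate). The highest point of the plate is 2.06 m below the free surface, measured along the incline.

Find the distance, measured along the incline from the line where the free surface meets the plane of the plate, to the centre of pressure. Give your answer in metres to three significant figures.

γ = ρg = 920 × 9.81 / 1000 = 9.0252 kN/m³.
The plate makes 61.7° with the vertical, i.e. θ = 90° − 61.7° = 28.3° to the horizontal. Measuring y along the incline from the free-surface line, vertical depth h = y·sinθ with sinθ = 0.474088.
The centroid is at the centre, 0.955 m below the top of the plate, so y_c = 2.06 + 0.955 = 3.015 m and h_c = 3.015 × 0.474088 = 1.42938 m.
A = π(0.955)² = 2.86521 m².
Resultant F = γ·h_c·A = 9.0252 × 1.42938 × 2.86521 = 36.9625 kN.
I_c = πr⁴/4 = π × 0.955⁴/4 = 0.653286 m⁴.
Centre of pressure: y_p = y_c + I_c/(y_c·A) = 3.015 + 0.653286/(3.015 × 2.86521) = 3.015 + 0.075624 = 3.09062 m along the plane.

y_p = 3.09 m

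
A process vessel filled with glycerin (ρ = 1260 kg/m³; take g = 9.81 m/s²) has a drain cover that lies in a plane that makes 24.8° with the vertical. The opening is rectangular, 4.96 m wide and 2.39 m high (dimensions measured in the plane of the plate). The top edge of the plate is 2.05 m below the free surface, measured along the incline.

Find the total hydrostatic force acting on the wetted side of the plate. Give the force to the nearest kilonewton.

F ≈ 432 kN

γ = ρg = 1260 × 9.81 / 1000 = 12.3606 kN/m³.
The plate makes 24.8° with the vertical, i.e. θ = 90° − 24.8° = 65.2° to the horizontal. Measuring y along the incline from the free-surface line, vertical depth h = y·sinθ with sinθ = 0.907777.
The centroid lies 2.39/2 = 1.195 m below the top edge, so y_c = 2.05 + 1.195 = 3.245 m and h_c = 3.245 × 0.907777 = 2.94574 m.
A = 4.96 × 2.39 = 11.8544 m².
Resultant F = γ·h_c·A = 12.3606 × 2.94574 × 11.8544 = 431.632 kN.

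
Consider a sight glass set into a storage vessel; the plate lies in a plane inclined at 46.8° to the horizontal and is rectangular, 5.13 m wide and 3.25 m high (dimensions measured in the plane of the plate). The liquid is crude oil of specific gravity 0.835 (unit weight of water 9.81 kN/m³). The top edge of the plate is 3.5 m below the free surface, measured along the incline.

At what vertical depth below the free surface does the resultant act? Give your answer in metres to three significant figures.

h_p = 3.86 m

γ = 0.835 × 9.81 = 8.19135 kN/m³.
Let θ = 46.8° be the plate's angle to the horizontal; measure y along the incline from where the plane meets the free surface. Vertical depth h = y·sinθ with sinθ = 0.728969.
The centroid lies 3.25/2 = 1.625 m below the top edge, so y_c = 3.5 + 1.625 = 5.125 m and h_c = 5.125 × 0.728969 = 3.73597 m.
A = 5.13 × 3.25 = 16.6725 m².
Resultant F = γ·h_c·A = 8.19135 × 3.73597 × 16.6725 = 510.222 kN.
I_c = b·h³/12 = 5.13 × 3.25³/12 = 14.6753 m⁴.
Centre of pressure: y_p = y_c + I_c/(y_c·A) = 5.125 + 14.6753/(5.125 × 16.6725) = 5.125 + 0.171748 = 5.29675 m along the plane.
Vertically, h_p = y_p·sinθ = 5.29675 × 0.728969 = 3.86117 m.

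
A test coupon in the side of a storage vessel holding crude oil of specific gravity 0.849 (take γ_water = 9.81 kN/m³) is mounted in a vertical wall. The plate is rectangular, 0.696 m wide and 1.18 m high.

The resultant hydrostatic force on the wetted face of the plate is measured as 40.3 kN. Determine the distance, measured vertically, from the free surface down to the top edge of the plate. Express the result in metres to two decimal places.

d_top ≈ 5.30 m

γ = 0.849 × 9.81 = 8.32869 kN/m³.
A = 0.696 × 1.18 = 0.82128 m².
From F = γ·h_c·A, the centroid depth is h_c = 40.3/(8.32869 × 0.82128) = 5.89165 m.
The centroid lies 1.18/2 = 0.59 m below the top edge, so the top edge sits at h_top = 5.89165 − 0.59 = 5.30165 m below the surface.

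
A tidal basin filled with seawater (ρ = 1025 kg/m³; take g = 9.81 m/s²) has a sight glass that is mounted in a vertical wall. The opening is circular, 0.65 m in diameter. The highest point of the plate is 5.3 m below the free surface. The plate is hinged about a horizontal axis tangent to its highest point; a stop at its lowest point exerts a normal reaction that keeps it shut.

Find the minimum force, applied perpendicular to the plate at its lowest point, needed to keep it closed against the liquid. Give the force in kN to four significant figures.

P ≈ 9.520 kN

γ = ρg = 1025 × 9.81 / 1000 = 10.05525 kN/m³.
The centroid is at the centre, 0.325 m below the top of the plate, so the centroid depth is h_c = 5.3 + 0.325 = 5.625 m.
A = π(0.325)² = 0.331831 m².
Resultant F = γ·h_c·A = 10.05525 × 5.625 × 0.331831 = 18.7686 kN.
I_c = πr⁴/4 = π × 0.325⁴/4 = 0.00876241 m⁴.
Centre of pressure: y_p = y_c + I_c/(y_c·A) = 5.625 + 0.00876241/(5.625 × 0.331831) = 5.625 + 0.00469444 = 5.62969 m along the plane.
The resultant acts 0.325 + 0.00469444 = 0.329694 m (along the plate) below the hinge at the top edge, so the moment about the hinge is M = F × 0.329694 = 18.7686 × 0.329694 = 6.18789 kN·m.
A normal force at the bottom, 0.65 m from the hinge, must supply this moment: P = 6.18789/0.65 = 9.51983 kN.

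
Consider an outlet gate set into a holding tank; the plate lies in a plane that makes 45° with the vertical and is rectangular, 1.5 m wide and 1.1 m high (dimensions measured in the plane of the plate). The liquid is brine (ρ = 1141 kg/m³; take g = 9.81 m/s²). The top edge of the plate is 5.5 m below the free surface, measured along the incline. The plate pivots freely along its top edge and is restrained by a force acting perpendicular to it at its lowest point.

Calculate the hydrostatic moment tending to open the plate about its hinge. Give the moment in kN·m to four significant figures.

γ = ρg = 1141 × 9.81 / 1000 = 11.19321 kN/m³.
The plate makes 45° with the vertical, i.e. θ = 90° − 45° = 45° to the horizontal. Measuring y along the incline from the free-surface line, vertical depth h = y·sinθ with sinθ = 0.707107.
The centroid lies 1.1/2 = 0.55 m below the top edge, so y_c = 5.5 + 0.55 = 6.05 m and h_c = 6.05 × 0.707107 = 4.278 m.
A = 1.5 × 1.1 = 1.65 m².
Resultant F = γ·h_c·A = 11.19321 × 4.278 × 1.65 = 79.0095 kN.
I_c = b·h³/12 = 1.5 × 1.1³/12 = 0.166375 m⁴.
Centre of pressure: y_p = y_c + I_c/(y_c·A) = 6.05 + 0.166375/(6.05 × 1.65) = 6.05 + 0.0166667 = 6.06667 m along the plane.
The resultant acts 0.55 + 0.0166667 = 0.566667 m (along the plate) below the hinge at the top edge, so the moment about the hinge is M = F × 0.566667 = 79.0095 × 0.566667 = 44.7721 kN·m.

M ≈ 44.77 kN·m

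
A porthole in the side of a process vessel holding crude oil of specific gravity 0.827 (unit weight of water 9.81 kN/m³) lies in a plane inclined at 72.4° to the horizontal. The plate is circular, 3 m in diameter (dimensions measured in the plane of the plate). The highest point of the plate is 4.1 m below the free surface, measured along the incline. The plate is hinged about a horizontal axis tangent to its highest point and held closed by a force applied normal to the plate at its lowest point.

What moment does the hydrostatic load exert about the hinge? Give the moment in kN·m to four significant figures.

M ≈ 489.9 kN·m

γ = 0.827 × 9.81 = 8.11287 kN/m³.
Let θ = 72.4° be the plate's angle to the horizontal; measure y along the incline from where the plane meets the free surface. Vertical depth h = y·sinθ with sinθ = 0.953191.
The centroid is at the centre, 1.5 m below the top of the plate, so y_c = 4.1 + 1.5 = 5.6 m and h_c = 5.6 × 0.953191 = 5.33787 m.
A = π(1.5)² = 7.06858 m².
Resultant F = γ·h_c·A = 8.11287 × 5.33787 × 7.06858 = 306.108 kN.
I_c = πr⁴/4 = π × 1.5⁴/4 = 3.97608 m⁴.
Centre of pressure: y_p = y_c + I_c/(y_c·A) = 5.6 + 3.97608/(5.6 × 7.06858) = 5.6 + 0.100447 = 5.70045 m along the plane.
The resultant acts 1.5 + 0.100447 = 1.60045 m (along the plate) below the hinge at the top edge, so the moment about the hinge is M = F × 1.60045 = 306.108 × 1.60045 = 489.911 kN·m.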